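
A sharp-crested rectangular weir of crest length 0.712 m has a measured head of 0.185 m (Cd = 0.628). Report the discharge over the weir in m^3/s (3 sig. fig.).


Approach: apply the rectangular weir equation, Q = (2/3)*Cd*L*sqrt(2g)*H^1.5.
Q = (2/3)*0.628*0.712*sqrt(2*9.81)*0.185^1.5 = 0.105 m^3/s
Therefore the discharge over the weir = 0.105 m^3/s.


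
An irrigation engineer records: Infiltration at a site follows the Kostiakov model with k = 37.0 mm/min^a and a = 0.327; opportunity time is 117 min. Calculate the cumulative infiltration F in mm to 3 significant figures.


Approach: apply the Kostiakov infiltration equation, F = k*t^a.
F = 37.0 * 117^0.327 = 176 mm
Therefore the cumulative infiltration F = 176 mm.


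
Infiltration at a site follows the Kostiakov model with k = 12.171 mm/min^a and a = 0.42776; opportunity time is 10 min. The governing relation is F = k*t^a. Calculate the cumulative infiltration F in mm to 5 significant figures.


F = 12.171 * 10^0.42776 = 32.590 mm
Therefore the cumulative infiltration F = 32.590 mm.


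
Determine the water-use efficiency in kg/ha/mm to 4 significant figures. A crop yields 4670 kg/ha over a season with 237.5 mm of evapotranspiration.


Approach: apply the water-use efficiency ratio, WUE = yield/ET.
WUE = 4670 / 237.5 = 19.66 kg/ha/mm
Therefore the water-use efficiency = 19.66 kg/ha/mm.


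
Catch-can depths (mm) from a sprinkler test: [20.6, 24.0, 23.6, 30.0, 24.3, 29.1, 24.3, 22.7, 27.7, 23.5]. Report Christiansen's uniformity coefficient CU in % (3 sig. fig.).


Approach: apply Christiansen's uniformity coefficient, CU = (1 - mean_abs_deviation/mean)*100.
mean = 24.980 mm
mean |d_i - mean| = 2.3720 mm
CU = (1 - 2.3720/24.980)*100 = 90.5 %
Therefore Christiansen's uniformity coefficient CU = 90.5 %.


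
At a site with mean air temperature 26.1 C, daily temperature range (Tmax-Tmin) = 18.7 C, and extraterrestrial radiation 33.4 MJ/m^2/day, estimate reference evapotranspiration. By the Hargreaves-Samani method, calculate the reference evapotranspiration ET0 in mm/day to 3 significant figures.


Approach: apply the Hargreaves-Samani method, ET0 = 0.0023*(Tmean+17.8)*sqrt(Tmax-Tmin)*0.408*Ra.
ET0 = 0.0023*(26.1+17.8)*sqrt(18.7)*0.408*33.4 = 5.95 mm/day
Therefore the reference evapotranspiration ET0 = 5.95 mm/day.


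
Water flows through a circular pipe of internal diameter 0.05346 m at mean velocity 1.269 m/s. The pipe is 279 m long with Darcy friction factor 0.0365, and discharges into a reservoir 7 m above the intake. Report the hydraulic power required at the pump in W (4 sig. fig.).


Approach: apply continuity + Darcy-Weisbach + hydraulic power, Q = A*v; hf = f*(L/D)*(v^2/(2g)); H = static + hf; P = rho*g*Q*H.
Step 1 — flow rate (continuity, Q = A*v):
  A = pi*(0.05346/2)^2 = 0.00224465 m^2
  Q = 0.00224465 * 1.269 = 0.00284846 m^3/s
Step 2 — friction head loss (Darcy-Weisbach):
  hf = 0.0365 * (279/0.05346) * (1.269^2 / (2*9.81))
  hf = 15.6348 m
Step 3 — total head: H = 7 + 15.6348 = 22.6348 m
Step 4 — hydraulic power (P = rho*g*Q*H):
  P = 1000 * 9.81 * 0.00284846 * 22.6348 = 632.5 W
Therefore the hydraulic power required at the pump = 632.5 W.


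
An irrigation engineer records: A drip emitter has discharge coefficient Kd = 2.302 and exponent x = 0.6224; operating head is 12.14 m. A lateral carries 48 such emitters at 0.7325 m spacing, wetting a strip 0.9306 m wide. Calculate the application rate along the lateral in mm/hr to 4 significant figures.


Approach: apply the emitter equation with a lateral mass balance, q = Kd*h^x; Q = n*q; rate = Q/(n*spacing*width).
Step 1 — single emitter flow (q = Kd*h^x):
  q = 2.302 * 12.14^0.6224 = 10.8874 L/hr
Step 2 — total lateral flow: Q = 48 * 10.8874 = 522.594 L/hr
Step 3 — wetted area: A = 48 * 0.7325 * 0.9306 = 32.7199 m^2
Step 4 — application rate: Q/A = 522.594/32.7199 = 15.97 mm/hr
Therefore the application rate along the lateral = 15.97 mm/hr.


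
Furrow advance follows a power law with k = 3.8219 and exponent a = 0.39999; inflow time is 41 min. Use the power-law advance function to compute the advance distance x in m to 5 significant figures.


Approach: apply the power-law advance function, x = k*t^a.
x = 3.8219 * 41^0.39999 = 16.880 m
Therefore the advance distance x = 16.880 m.


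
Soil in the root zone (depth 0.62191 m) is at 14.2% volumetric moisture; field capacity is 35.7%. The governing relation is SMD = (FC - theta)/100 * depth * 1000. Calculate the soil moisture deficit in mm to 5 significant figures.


SMD = (35.7 - 14.2)/100 * 0.62191 * 1000 = 133.71 mm
Therefore the soil moisture deficit = 133.71 mm.


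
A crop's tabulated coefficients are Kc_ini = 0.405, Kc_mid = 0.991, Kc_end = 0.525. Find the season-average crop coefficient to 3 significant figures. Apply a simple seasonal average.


Approach: apply a simple seasonal average, Kc_avg = (Kc_ini + Kc_mid + Kc_end)/3.
Kc_avg = (0.405 + 0.991 + 0.525)/3 = 0.640
Therefore the season-average crop coefficient = 0.640.


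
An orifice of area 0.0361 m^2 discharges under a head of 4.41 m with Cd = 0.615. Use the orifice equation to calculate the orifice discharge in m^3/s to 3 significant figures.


Approach: apply the orifice equation, Q = Cd*A*sqrt(2*g*h).
Q = 0.615 * 0.0361 * sqrt(2*9.81*4.41) = 0.207 m^3/s
Therefore the orifice discharge = 0.207 m^3/s.


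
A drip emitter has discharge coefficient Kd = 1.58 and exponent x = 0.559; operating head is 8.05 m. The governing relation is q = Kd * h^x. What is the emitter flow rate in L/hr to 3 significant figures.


q = 1.58 * 8.05^0.559 = 5.07 L/hr
Therefore the emitter flow rate = 5.07 L/hr.


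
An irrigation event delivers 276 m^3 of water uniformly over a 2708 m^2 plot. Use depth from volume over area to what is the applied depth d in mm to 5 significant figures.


Approach: apply depth from volume over area, d = (V/A)*1000.
d = (276 / 2708) * 1000 = 101.92 mm
Therefore the applied depth d = 101.92 mm.


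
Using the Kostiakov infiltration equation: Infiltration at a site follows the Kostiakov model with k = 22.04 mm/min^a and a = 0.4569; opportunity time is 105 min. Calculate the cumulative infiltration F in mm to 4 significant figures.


Approach: apply the Kostiakov infiltration equation, F = k*t^a.
F = 22.04 * 105^0.4569 = 184.8 mm
Therefore the cumulative infiltration F = 184.8 mm.


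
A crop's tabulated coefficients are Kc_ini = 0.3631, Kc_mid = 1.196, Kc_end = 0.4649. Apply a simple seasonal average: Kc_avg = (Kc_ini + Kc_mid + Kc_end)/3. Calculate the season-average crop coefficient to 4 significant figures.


Kc_avg = (0.3631 + 1.196 + 0.4649)/3 = 0.6747
Therefore the season-average crop coefficient = 0.6747.


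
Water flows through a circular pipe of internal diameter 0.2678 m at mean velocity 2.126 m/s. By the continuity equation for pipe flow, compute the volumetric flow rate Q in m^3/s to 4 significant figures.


Approach: apply the continuity equation for pipe flow, Q = A * v with A = pi*(D/2)^2.
A = pi*(0.2678/2)^2 = 0.0563263 m^2
Q = 0.0563263 * 2.126 = 0.1197 m^3/s
Therefore the volumetric flow rate Q = 0.1197 m^3/s.


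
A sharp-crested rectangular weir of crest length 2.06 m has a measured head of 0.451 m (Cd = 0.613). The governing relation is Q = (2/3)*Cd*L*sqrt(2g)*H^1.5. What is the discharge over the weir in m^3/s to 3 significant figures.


Q = (2/3)*0.613*2.06*sqrt(2*9.81)*0.451^1.5 = 1.13 m^3/s
Therefore the discharge over the weir = 1.13 m^3/s.


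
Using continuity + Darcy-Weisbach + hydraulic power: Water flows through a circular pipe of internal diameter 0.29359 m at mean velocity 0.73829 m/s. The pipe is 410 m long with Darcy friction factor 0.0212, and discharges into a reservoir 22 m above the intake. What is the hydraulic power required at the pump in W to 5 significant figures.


Approach: apply continuity + Darcy-Weisbach + hydraulic power, Q = A*v; hf = f*(L/D)*(v^2/(2g)); H = static + hf; P = rho*g*Q*H.
Step 1 — flow rate (continuity, Q = A*v):
  A = pi*(0.29359/2)^2 = 0.06769746 m^2
  Q = 0.06769746 * 0.73829 = 0.04998036 m^3/s
Step 2 — friction head loss (Darcy-Weisbach):
  hf = 0.0212 * (410/0.29359) * (0.73829^2 / (2*9.81))
  hf = 0.8224953 m
Step 3 — total head: H = 22 + 0.8224953 = 22.82250 m
Step 4 — hydraulic power (P = rho*g*Q*H):
  P = 1000 * 9.81 * 0.04998036 * 22.82250 = 11190 W
Therefore the hydraulic power required at the pump = 11190 W.


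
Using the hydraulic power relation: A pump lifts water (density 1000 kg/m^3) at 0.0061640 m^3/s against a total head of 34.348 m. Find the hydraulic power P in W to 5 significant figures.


Approach: apply the hydraulic power relation, P = rho*g*Q*H.
P = 1000 * 9.81 * 0.0061640 * 34.348 = 2077.0 W
Therefore the hydraulic power P = 2077.0 W.


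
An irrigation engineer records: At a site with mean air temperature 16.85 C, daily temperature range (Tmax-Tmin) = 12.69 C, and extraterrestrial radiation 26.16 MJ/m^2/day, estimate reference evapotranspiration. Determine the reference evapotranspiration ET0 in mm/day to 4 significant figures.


Approach: apply the Hargreaves-Samani method, ET0 = 0.0023*(Tmean+17.8)*sqrt(Tmax-Tmin)*0.408*Ra.
ET0 = 0.0023*(16.85+17.8)*sqrt(12.69)*0.408*26.16 = 3.030 mm/day
Therefore the reference evapotranspiration ET0 = 3.030 mm/day.


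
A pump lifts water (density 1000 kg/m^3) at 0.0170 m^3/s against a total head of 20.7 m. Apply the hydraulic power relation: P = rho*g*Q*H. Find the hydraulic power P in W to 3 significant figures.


P = 1000 * 9.81 * 0.0170 * 20.7 = 3450 W
Therefore the hydraulic power P = 3450 W.


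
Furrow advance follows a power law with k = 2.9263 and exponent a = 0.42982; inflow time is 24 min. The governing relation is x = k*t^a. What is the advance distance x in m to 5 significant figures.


x = 2.9263 * 24^0.42982 = 11.470 m
Therefore the advance distance x = 11.470 m.


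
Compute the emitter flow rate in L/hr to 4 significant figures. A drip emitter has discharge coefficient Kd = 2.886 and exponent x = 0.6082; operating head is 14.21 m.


Approach: apply the emitter characteristic equation, q = Kd * h^x.
q = 2.886 * 14.21^0.6082 = 14.50 L/hr
Therefore the emitter flow rate = 14.50 L/hr.


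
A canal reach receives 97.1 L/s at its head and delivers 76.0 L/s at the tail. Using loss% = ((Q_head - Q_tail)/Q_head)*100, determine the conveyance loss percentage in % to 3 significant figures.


loss = ((97.1 - 76.0)/97.1)*100 = 21.7 %
Therefore the conveyance loss percentage = 21.7 %.


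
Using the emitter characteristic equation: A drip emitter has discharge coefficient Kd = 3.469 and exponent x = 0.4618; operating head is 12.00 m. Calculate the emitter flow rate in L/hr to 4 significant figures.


Approach: apply the emitter characteristic equation, q = Kd * h^x.
q = 3.469 * 12.00^0.4618 = 10.93 L/hr
Therefore the emitter flow rate = 10.93 L/hr.


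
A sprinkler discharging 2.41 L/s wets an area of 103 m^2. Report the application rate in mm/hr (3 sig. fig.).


Approach: apply the application rate relation, rate = (Q/A)*3600.
rate = (2.41 / 103) * 3600 = 84.2 mm/hr
Therefore the application rate = 84.2 mm/hr.


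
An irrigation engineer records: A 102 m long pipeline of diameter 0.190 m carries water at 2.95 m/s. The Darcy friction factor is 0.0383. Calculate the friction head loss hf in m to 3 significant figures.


Approach: apply the Darcy-Weisbach equation, hf = f*(L/D)*(v^2/(2g)).
hf = 0.0383 * (102/0.190) * (2.95^2 / (2*9.81))
hf = 9.12 m
Therefore the friction head loss hf = 9.12 m.


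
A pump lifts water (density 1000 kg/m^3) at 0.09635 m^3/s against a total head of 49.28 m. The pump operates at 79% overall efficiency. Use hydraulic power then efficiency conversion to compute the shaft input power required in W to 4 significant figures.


Approach: apply hydraulic power then efficiency conversion, P = rho*g*Q*H; P_in = P/eta.
Step 1 — hydraulic power (P = rho*g*Q*H):
  P = 1000 * 9.81 * 0.09635 * 49.28 = 46579.1 W
Step 2 — input power: P_in = P/eta = 46579.1 / 0.79 = 58960 W
Therefore the shaft input power required = 58960 W.


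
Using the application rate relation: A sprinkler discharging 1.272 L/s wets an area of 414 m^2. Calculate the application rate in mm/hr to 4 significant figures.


Approach: apply the application rate relation, rate = (Q/A)*3600.
rate = (1.272 / 414) * 3600 = 11.06 mm/hr
Therefore the application rate = 11.06 mm/hr.


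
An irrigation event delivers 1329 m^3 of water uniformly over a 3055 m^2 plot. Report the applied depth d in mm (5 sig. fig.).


Approach: apply depth from volume over area, d = (V/A)*1000.
d = (1329 / 3055) * 1000 = 435.02 mm
Therefore the applied depth d = 435.02 mm.


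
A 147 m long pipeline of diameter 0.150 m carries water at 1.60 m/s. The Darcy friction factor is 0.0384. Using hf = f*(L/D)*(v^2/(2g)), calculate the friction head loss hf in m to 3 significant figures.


hf = 0.0384 * (147/0.150) * (1.60^2 / (2*9.81))
hf = 4.91 m
Therefore the friction head loss hf = 4.91 m.


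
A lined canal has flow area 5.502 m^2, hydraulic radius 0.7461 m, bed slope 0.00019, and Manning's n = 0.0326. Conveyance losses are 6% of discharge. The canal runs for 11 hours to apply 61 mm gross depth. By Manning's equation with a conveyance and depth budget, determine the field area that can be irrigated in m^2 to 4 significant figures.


Approach: apply Manning's equation with a conveyance and depth budget, Q = (1/n)*A*R^(2/3)*S^(1/2); Q_field = Q*(1-loss); Area = Q_field*t/(d/1000).
Step 1 — canal discharge (Manning's equation):
  Q = (1/0.0326) * 5.502 * 0.7461^(2/3) * 0.00019^(1/2) = 1.91372 m^3/s
Step 2 — delivered flow: Q_field = 1.91372*(1 - 6/100) = 1.79889 m^3/s
Step 3 — volume delivered: V = 1.79889 * 11*3600 = 71236.2 m^3
Step 4 — area served: A = V / (depth/1000) = 71236.2 / 0.061 = 1168000 m^2
Therefore the field area that can be irrigated = 1168000 m^2.


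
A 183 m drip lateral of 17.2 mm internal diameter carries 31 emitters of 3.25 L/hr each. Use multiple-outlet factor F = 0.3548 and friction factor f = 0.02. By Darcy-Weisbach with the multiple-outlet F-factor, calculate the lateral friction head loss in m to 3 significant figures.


Approach: apply Darcy-Weisbach with the multiple-outlet F-factor, Q = n*q/(3600*1000) m^3/s; v = Q/A; hf = F*f*(L/D)*(v^2/(2g)).
Q = 31*3.25/(3600*1000) = 2.7986e-05 m^3/s
A = pi*(17.2e-3/2)^2 = 2.3235e-04 m^2, so v = Q/A = 0.12045 m/s
hf = 0.3548*0.02*(183/0.0172)*(0.12045^2/(2*9.81)) = 0.0558 m
Therefore the lateral friction head loss = 0.0558 m.


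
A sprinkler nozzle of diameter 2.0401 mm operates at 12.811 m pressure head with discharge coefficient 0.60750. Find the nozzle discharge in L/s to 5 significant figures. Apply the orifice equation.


Approach: apply the orifice equation, Q = Cd*A*sqrt(2*g*h), A = pi*(d/2)^2.
A = pi*(2.0401e-3/2)^2 = 3.268833e-06 m^2
Q = 0.60750 * 3.268833e-06 * sqrt(2*9.81*12.811) * 1000 = 0.031483 L/s
Therefore the nozzle discharge = 0.031483 L/s.


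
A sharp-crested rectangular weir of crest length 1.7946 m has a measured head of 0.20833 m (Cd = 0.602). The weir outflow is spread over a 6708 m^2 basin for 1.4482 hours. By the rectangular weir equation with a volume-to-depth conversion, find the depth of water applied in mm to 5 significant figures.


Approach: apply the rectangular weir equation with a volume-to-depth conversion, Q = (2/3)*Cd*L*sqrt(2g)*H^1.5; d = Q*t/A * 1000.
Step 1 — weir discharge:
  Q = (2/3)*0.602*1.7946*sqrt(2*9.81)*0.20833^1.5 = 0.3033543 m^3/s
Step 2 — volume: V = 0.3033543 * 1.4482*3600 = 1581.544 m^3
Step 3 — depth: d = V/A * 1000 = 1581.544/6708 * 1000 = 235.77 mm
Therefore the depth of water applied = 235.77 mm.


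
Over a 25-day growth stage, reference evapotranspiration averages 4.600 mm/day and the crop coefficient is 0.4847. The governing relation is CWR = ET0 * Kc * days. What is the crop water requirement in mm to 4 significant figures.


CWR = 4.600 * 0.4847 * 25 = 55.74 mm
Therefore the crop water requirement = 55.74 mm.


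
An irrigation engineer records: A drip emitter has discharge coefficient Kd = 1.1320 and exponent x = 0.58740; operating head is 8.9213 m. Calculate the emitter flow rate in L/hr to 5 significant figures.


Approach: apply the emitter characteristic equation, q = Kd * h^x.
q = 1.1320 * 8.9213^0.58740 = 4.0938 L/hr
Therefore the emitter flow rate = 4.0938 L/hr.


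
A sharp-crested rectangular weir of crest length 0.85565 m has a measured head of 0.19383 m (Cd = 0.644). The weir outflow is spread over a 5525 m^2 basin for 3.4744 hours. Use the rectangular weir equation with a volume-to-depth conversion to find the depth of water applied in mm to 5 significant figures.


Approach: apply the rectangular weir equation with a volume-to-depth conversion, Q = (2/3)*Cd*L*sqrt(2g)*H^1.5; d = Q*t/A * 1000.
Step 1 — weir discharge:
  Q = (2/3)*0.644*0.85565*sqrt(2*9.81)*0.19383^1.5 = 0.1388583 m^3/s
Step 2 — volume: V = 0.1388583 * 3.4744*3600 = 1736.817 m^3
Step 3 — depth: d = V/A * 1000 = 1736.817/5525 * 1000 = 314.36 mm
Therefore the depth of water applied = 314.36 mm.


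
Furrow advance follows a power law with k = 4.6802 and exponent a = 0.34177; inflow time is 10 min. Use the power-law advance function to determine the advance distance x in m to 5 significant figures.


Approach: apply the power-law advance function, x = k*t^a.
x = 4.6802 * 10^0.34177 = 10.281 m
Therefore the advance distance x = 10.281 m.


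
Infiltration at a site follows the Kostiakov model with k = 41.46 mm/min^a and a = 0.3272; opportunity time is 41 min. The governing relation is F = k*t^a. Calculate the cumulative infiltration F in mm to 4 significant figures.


F = 41.46 * 41^0.3272 = 139.7 mm
Therefore the cumulative infiltration F = 139.7 mm.


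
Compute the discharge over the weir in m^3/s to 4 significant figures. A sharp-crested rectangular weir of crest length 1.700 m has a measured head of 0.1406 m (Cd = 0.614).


Approach: apply the rectangular weir equation, Q = (2/3)*Cd*L*sqrt(2g)*H^1.5.
Q = (2/3)*0.614*1.700*sqrt(2*9.81)*0.1406^1.5 = 0.1625 m^3/s
Therefore the discharge over the weir = 0.1625 m^3/s.


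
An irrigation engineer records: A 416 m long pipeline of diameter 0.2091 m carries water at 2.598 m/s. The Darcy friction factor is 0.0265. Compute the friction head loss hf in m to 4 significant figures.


Approach: apply the Darcy-Weisbach equation, hf = f*(L/D)*(v^2/(2g)).
hf = 0.0265 * (416/0.2091) * (2.598^2 / (2*9.81))
hf = 18.14 m
Therefore the friction head loss hf = 18.14 m.


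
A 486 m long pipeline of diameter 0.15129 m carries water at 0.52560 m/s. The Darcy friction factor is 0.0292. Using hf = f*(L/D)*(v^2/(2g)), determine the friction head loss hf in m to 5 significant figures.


hf = 0.0292 * (486/0.15129) * (0.52560^2 / (2*9.81))
hf = 1.3207 m
Therefore the friction head loss hf = 1.3207 m.


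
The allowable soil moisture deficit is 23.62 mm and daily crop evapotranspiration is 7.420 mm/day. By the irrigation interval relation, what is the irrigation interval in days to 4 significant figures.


Approach: apply the irrigation interval relation, interval = SMD / ETc.
interval = 23.62 / 7.420 = 3.183 days
Therefore the irrigation interval = 3.183 days.


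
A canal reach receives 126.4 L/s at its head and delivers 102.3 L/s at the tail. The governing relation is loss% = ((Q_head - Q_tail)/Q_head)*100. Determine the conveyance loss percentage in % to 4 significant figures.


loss = ((126.4 - 102.3)/126.4)*100 = 19.07 %
Therefore the conveyance loss percentage = 19.07 %.


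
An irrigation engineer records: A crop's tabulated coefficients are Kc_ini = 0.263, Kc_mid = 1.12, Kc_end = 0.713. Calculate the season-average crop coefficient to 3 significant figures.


Approach: apply a simple seasonal average, Kc_avg = (Kc_ini + Kc_mid + Kc_end)/3.
Kc_avg = (0.263 + 1.12 + 0.713)/3 = 0.699
Therefore the season-average crop coefficient = 0.699.


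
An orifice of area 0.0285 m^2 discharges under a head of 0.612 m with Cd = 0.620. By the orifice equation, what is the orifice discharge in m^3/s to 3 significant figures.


Approach: apply the orifice equation, Q = Cd*A*sqrt(2*g*h).
Q = 0.620 * 0.0285 * sqrt(2*9.81*0.612) = 0.0612 m^3/s
Therefore the orifice discharge = 0.0612 m^3/s.


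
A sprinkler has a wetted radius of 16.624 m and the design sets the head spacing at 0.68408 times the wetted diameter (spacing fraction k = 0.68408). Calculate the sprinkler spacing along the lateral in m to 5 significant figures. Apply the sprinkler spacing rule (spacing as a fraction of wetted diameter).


Approach: apply the sprinkler spacing rule (spacing as a fraction of wetted diameter), S = k*(2*R).
S = 0.68408 * (2 * 16.624) = 22.744 m
Therefore the sprinkler spacing along the lateral = 22.744 m.


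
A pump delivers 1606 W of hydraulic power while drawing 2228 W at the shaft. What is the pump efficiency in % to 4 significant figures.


Approach: apply the efficiency ratio, eta = (P_out/P_in)*100.
eta = (1606 / 2228) * 100 = 72.08 %
Therefore the pump efficiency = 72.08 %.


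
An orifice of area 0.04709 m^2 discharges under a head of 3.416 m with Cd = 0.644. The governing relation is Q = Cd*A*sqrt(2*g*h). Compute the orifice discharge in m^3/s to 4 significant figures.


Q = 0.644 * 0.04709 * sqrt(2*9.81*3.416) = 0.2483 m^3/s
Therefore the orifice discharge = 0.2483 m^3/s.


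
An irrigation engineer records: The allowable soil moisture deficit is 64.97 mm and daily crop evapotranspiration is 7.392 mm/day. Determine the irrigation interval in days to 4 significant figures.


Approach: apply the irrigation interval relation, interval = SMD / ETc.
interval = 64.97 / 7.392 = 8.789 days
Therefore the irrigation interval = 8.789 days.


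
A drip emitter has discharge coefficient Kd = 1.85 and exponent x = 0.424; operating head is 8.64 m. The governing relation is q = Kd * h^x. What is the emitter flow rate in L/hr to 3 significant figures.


q = 1.85 * 8.64^0.424 = 4.62 L/hr
Therefore the emitter flow rate = 4.62 L/hr.


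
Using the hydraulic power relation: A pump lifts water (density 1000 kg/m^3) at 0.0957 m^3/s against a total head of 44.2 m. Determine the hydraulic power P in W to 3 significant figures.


Approach: apply the hydraulic power relation, P = rho*g*Q*H.
P = 1000 * 9.81 * 0.0957 * 44.2 = 41500 W
Therefore the hydraulic power P = 41500 W.


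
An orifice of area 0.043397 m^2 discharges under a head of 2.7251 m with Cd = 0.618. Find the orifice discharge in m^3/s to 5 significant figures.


Approach: apply the orifice equation, Q = Cd*A*sqrt(2*g*h).
Q = 0.618 * 0.043397 * sqrt(2*9.81*2.7251) = 0.19611 m^3/s
Therefore the orifice discharge = 0.19611 m^3/s.


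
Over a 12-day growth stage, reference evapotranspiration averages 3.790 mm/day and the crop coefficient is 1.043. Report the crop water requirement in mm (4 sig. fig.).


Approach: apply the crop water requirement relation, CWR = ET0 * Kc * days.
CWR = 3.790 * 1.043 * 12 = 47.44 mm
Therefore the crop water requirement = 47.44 mm.


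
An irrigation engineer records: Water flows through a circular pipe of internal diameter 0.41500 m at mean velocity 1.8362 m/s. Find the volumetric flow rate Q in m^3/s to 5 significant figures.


Approach: apply the continuity equation for pipe flow, Q = A * v with A = pi*(D/2)^2.
A = pi*(0.41500/2)^2 = 0.1352652 m^2
Q = 0.1352652 * 1.8362 = 0.24837 m^3/s
Therefore the volumetric flow rate Q = 0.24837 m^3/s.


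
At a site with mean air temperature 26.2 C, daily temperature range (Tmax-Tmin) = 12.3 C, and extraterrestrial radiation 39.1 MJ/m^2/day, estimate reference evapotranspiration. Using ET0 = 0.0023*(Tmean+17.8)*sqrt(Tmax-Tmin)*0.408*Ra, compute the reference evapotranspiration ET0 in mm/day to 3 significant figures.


ET0 = 0.0023*(26.2+17.8)*sqrt(12.3)*0.408*39.1 = 5.66 mm/day
Therefore the reference evapotranspiration ET0 = 5.66 mm/day.


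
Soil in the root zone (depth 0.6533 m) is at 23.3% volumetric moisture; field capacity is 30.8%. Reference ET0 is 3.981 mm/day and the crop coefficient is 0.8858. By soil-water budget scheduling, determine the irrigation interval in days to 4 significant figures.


Approach: apply soil-water budget scheduling, SMD = (FC-theta)/100*depth*1000; ETc = ET0*Kc; interval = SMD/ETc.
Step 1 — soil moisture deficit:
  SMD = (30.8 - 23.3)/100 * 0.6533 * 1000 = 48.9975 mm
Step 2 — daily crop ET (ETc = ET0*Kc):
  ETc = 3.981 * 0.8858 = 3.52637 mm/day
Step 3 — irrigation interval (SMD/ETc):
  interval = 48.9975 / 3.52637 = 13.89 days
Therefore the irrigation interval = 13.89 days.


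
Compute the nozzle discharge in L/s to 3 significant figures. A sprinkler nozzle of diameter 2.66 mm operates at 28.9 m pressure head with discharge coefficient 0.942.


Approach: apply the orifice equation, Q = Cd*A*sqrt(2*g*h), A = pi*(d/2)^2.
A = pi*(2.66e-3/2)^2 = 5.5572e-06 m^2
Q = 0.942 * 5.5572e-06 * sqrt(2*9.81*28.9) * 1000 = 0.125 L/s
Therefore the nozzle discharge = 0.125 L/s.


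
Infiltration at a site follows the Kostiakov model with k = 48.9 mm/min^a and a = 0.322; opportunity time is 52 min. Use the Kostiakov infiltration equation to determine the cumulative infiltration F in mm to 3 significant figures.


Approach: apply the Kostiakov infiltration equation, F = k*t^a.
F = 48.9 * 52^0.322 = 175 mm
Therefore the cumulative infiltration F = 175 mm.


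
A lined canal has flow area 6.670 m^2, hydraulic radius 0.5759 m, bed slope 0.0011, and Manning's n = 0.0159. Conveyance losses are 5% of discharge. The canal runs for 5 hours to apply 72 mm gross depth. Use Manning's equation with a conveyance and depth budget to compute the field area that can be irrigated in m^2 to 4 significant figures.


Approach: apply Manning's equation with a conveyance and depth budget, Q = (1/n)*A*R^(2/3)*S^(1/2); Q_field = Q*(1-loss); Area = Q_field*t/(d/1000).
Step 1 — canal discharge (Manning's equation):
  Q = (1/0.0159) * 6.670 * 0.5759^(2/3) * 0.0011^(1/2) = 9.63067 m^3/s
Step 2 — delivered flow: Q_field = 9.63067*(1 - 5/100) = 9.14914 m^3/s
Step 3 — volume delivered: V = 9.14914 * 5*3600 = 164684 m^3
Step 4 — area served: A = V / (depth/1000) = 164684 / 0.072 = 2287000 m^2
Therefore the field area that can be irrigated = 2287000 m^2.


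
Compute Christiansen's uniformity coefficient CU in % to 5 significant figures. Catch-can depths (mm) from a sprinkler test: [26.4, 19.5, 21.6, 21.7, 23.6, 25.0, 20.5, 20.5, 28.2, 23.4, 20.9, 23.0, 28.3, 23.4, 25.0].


Approach: apply Christiansen's uniformity coefficient, CU = (1 - mean_abs_deviation/mean)*100.
mean = 23.40000 mm
mean |d_i - mean| = 2.146667 mm
CU = (1 - 2.146667/23.40000)*100 = 90.826 %
Therefore Christiansen's uniformity coefficient CU = 90.826 %.


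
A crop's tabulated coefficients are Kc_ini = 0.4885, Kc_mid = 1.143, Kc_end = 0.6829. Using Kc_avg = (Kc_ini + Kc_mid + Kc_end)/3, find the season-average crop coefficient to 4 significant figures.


Kc_avg = (0.4885 + 1.143 + 0.6829)/3 = 0.7715
Therefore the season-average crop coefficient = 0.7715.


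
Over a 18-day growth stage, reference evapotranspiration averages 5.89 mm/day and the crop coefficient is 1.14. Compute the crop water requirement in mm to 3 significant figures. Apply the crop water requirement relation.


Approach: apply the crop water requirement relation, CWR = ET0 * Kc * days.
CWR = 5.89 * 1.14 * 18 = 121 mm
Therefore the crop water requirement = 121 mm.


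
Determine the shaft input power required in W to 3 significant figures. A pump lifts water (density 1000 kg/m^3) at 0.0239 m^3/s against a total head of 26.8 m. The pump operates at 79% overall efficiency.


Approach: apply hydraulic power then efficiency conversion, P = rho*g*Q*H; P_in = P/eta.
Step 1 — hydraulic power (P = rho*g*Q*H):
  P = 1000 * 9.81 * 0.0239 * 26.8 = 6283.5 W
Step 2 — input power: P_in = P/eta = 6283.5 / 0.79 = 7950 W
Therefore the shaft input power required = 7950 W.


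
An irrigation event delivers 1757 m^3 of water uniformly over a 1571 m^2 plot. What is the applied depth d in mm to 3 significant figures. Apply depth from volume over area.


Approach: apply depth from volume over area, d = (V/A)*1000.
d = (1757 / 1571) * 1000 = 1120 mm
Therefore the applied depth d = 1120 mm.


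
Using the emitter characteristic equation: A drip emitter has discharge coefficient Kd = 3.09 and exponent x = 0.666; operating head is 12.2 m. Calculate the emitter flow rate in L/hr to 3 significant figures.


Approach: apply the emitter characteristic equation, q = Kd * h^x.
q = 3.09 * 12.2^0.666 = 16.3 L/hr
Therefore the emitter flow rate = 16.3 L/hr.


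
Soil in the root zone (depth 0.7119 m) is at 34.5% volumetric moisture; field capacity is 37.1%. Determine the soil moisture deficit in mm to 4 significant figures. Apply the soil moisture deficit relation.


Approach: apply the soil moisture deficit relation, SMD = (FC - theta)/100 * depth * 1000.
SMD = (37.1 - 34.5)/100 * 0.7119 * 1000 = 18.51 mm
Therefore the soil moisture deficit = 18.51 mm.


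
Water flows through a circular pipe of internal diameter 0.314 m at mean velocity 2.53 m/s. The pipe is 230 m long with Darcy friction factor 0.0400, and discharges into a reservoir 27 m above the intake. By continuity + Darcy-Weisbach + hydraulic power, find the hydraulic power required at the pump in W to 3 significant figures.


Approach: apply continuity + Darcy-Weisbach + hydraulic power, Q = A*v; hf = f*(L/D)*(v^2/(2g)); H = static + hf; P = rho*g*Q*H.
Step 1 — flow rate (continuity, Q = A*v):
  A = pi*(0.314/2)^2 = 0.077437 m^2
  Q = 0.077437 * 2.53 = 0.19592 m^3/s
Step 2 — friction head loss (Darcy-Weisbach):
  hf = 0.0400 * (230/0.314) * (2.53^2 / (2*9.81))
  hf = 9.5587 m
Step 3 — total head: H = 27 + 9.5587 = 36.559 m
Step 4 — hydraulic power (P = rho*g*Q*H):
  P = 1000 * 9.81 * 0.19592 * 36.559 = 70300 W
Therefore the hydraulic power required at the pump = 70300 W.


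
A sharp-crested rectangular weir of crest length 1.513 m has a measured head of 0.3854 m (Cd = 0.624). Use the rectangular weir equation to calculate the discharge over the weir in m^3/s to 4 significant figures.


Approach: apply the rectangular weir equation, Q = (2/3)*Cd*L*sqrt(2g)*H^1.5.
Q = (2/3)*0.624*1.513*sqrt(2*9.81)*0.3854^1.5 = 0.6670 m^3/s
Therefore the discharge over the weir = 0.6670 m^3/s.


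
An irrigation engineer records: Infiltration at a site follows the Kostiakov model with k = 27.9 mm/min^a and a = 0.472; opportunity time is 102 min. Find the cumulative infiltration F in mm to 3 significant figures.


Approach: apply the Kostiakov infiltration equation, F = k*t^a.
F = 27.9 * 102^0.472 = 248 mm
Therefore the cumulative infiltration F = 248 mm.


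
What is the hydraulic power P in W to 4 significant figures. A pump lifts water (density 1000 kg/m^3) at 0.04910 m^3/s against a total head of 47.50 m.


Approach: apply the hydraulic power relation, P = rho*g*Q*H.
P = 1000 * 9.81 * 0.04910 * 47.50 = 22880 W
Therefore the hydraulic power P = 22880 W.


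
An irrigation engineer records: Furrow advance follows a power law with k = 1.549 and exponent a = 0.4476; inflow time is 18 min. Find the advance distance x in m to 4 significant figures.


Approach: apply the power-law advance function, x = k*t^a.
x = 1.549 * 18^0.4476 = 5.648 m
Therefore the advance distance x = 5.648 m.


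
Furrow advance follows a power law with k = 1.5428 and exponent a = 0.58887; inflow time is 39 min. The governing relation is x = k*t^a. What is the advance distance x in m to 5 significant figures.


x = 1.5428 * 39^0.58887 = 13.343 m
Therefore the advance distance x = 13.343 m.


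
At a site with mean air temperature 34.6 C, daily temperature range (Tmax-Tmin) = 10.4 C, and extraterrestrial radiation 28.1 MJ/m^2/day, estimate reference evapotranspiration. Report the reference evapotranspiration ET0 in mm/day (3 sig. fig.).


Approach: apply the Hargreaves-Samani method, ET0 = 0.0023*(Tmean+17.8)*sqrt(Tmax-Tmin)*0.408*Ra.
ET0 = 0.0023*(34.6+17.8)*sqrt(10.4)*0.408*28.1 = 4.46 mm/day
Therefore the reference evapotranspiration ET0 = 4.46 mm/day.


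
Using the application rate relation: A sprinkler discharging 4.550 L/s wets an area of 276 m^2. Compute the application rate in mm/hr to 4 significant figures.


Approach: apply the application rate relation, rate = (Q/A)*3600.
rate = (4.550 / 276) * 3600 = 59.35 mm/hr
Therefore the application rate = 59.35 mm/hr.


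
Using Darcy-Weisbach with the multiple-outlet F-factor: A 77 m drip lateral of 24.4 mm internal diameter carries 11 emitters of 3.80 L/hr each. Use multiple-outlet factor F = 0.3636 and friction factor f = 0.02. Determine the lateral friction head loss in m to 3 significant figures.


Approach: apply Darcy-Weisbach with the multiple-outlet F-factor, Q = n*q/(3600*1000) m^3/s; v = Q/A; hf = F*f*(L/D)*(v^2/(2g)).
Q = 11*3.80/(3600*1000) = 1.1611e-05 m^3/s
A = pi*(24.4e-3/2)^2 = 4.6759e-04 m^2, so v = Q/A = 0.024832 m/s
hf = 0.3636*0.02*(77/0.0244)*(0.024832^2/(2*9.81)) = 0.000721 m
Therefore the lateral friction head loss = 0.000721 m.


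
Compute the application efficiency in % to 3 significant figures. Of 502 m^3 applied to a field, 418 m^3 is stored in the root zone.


Approach: apply the application efficiency ratio, Ea = (stored/applied)*100.
Ea = (418/502)*100 = 83.3 %
Therefore the application efficiency = 83.3 %.


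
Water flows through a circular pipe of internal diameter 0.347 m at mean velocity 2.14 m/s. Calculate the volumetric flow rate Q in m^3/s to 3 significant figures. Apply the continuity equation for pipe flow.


Approach: apply the continuity equation for pipe flow, Q = A * v with A = pi*(D/2)^2.
A = pi*(0.347/2)^2 = 0.094569 m^2
Q = 0.094569 * 2.14 = 0.202 m^3/s
Therefore the volumetric flow rate Q = 0.202 m^3/s.


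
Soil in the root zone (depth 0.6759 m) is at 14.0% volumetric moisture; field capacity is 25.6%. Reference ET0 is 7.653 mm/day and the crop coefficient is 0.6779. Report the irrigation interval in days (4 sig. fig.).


Approach: apply soil-water budget scheduling, SMD = (FC-theta)/100*depth*1000; ETc = ET0*Kc; interval = SMD/ETc.
Step 1 — soil moisture deficit:
  SMD = (25.6 - 14.0)/100 * 0.6759 * 1000 = 78.4044 mm
Step 2 — daily crop ET (ETc = ET0*Kc):
  ETc = 7.653 * 0.6779 = 5.18797 mm/day
Step 3 — irrigation interval (SMD/ETc):
  interval = 78.4044 / 5.18797 = 15.11 days
Therefore the irrigation interval = 15.11 days.


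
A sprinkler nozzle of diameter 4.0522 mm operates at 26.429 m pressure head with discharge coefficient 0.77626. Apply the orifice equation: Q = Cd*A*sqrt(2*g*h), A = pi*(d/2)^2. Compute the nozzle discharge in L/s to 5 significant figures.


A = pi*(4.0522e-3/2)^2 = 1.289649e-05 m^2
Q = 0.77626 * 1.289649e-05 * sqrt(2*9.81*26.429) * 1000 = 0.22797 L/s
Therefore the nozzle discharge = 0.22797 L/s.


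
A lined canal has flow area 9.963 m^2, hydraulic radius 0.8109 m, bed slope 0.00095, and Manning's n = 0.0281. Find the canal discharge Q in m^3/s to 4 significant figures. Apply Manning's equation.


Approach: apply Manning's equation, Q = (1/n)*A*R^(2/3)*S^(1/2).
Q = (1/0.0281) * 9.963 * 0.8109^(2/3) * 0.00095^(1/2) = 9.503 m^3/s
Therefore the canal discharge Q = 9.503 m^3/s.


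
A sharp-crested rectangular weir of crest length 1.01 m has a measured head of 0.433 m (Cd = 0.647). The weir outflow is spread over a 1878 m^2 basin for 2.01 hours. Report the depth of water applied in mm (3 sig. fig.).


Approach: apply the rectangular weir equation with a volume-to-depth conversion, Q = (2/3)*Cd*L*sqrt(2g)*H^1.5; d = Q*t/A * 1000.
Step 1 — weir discharge:
  Q = (2/3)*0.647*1.01*sqrt(2*9.81)*0.433^1.5 = 0.54981 m^3/s
Step 2 — volume: V = 0.54981 * 2.01*3600 = 3978.5 m^3
Step 3 — depth: d = V/A * 1000 = 3978.5/1878 * 1000 = 2120 mm
Therefore the depth of water applied = 2120 mm.


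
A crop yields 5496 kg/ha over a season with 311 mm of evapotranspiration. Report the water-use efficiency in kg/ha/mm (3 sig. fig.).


Approach: apply the water-use efficiency ratio, WUE = yield/ET.
WUE = 5496 / 311 = 17.7 kg/ha/mm
Therefore the water-use efficiency = 17.7 kg/ha/mm.


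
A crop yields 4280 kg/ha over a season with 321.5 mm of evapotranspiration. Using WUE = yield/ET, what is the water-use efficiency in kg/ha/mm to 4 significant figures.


WUE = 4280 / 321.5 = 13.31 kg/ha/mm
Therefore the water-use efficiency = 13.31 kg/ha/mm.


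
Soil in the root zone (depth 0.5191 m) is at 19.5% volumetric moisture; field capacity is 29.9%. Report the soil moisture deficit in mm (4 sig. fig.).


Approach: apply the soil moisture deficit relation, SMD = (FC - theta)/100 * depth * 1000.
SMD = (29.9 - 19.5)/100 * 0.5191 * 1000 = 53.99 mm
Therefore the soil moisture deficit = 53.99 mm.


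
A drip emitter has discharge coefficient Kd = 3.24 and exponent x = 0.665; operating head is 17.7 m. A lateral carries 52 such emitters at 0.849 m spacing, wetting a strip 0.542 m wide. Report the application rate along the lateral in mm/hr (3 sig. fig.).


Approach: apply the emitter equation with a lateral mass balance, q = Kd*h^x; Q = n*q; rate = Q/(n*spacing*width).
Step 1 — single emitter flow (q = Kd*h^x):
  q = 3.24 * 17.7^0.665 = 21.900 L/hr
Step 2 — total lateral flow: Q = 52 * 21.900 = 1138.8 L/hr
Step 3 — wetted area: A = 52 * 0.849 * 0.542 = 23.928 m^2
Step 4 — application rate: Q/A = 1138.8/23.928 = 47.6 mm/hr
Therefore the application rate along the lateral = 47.6 mm/hr.


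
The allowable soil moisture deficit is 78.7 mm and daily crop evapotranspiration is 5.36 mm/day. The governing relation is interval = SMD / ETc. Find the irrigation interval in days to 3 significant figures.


interval = 78.7 / 5.36 = 14.7 days
Therefore the irrigation interval = 14.7 days.


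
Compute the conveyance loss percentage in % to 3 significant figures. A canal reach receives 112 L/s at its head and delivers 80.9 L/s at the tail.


Approach: apply the conveyance loss ratio, loss% = ((Q_head - Q_tail)/Q_head)*100.
loss = ((112 - 80.9)/112)*100 = 27.8 %
Therefore the conveyance loss percentage = 27.8 %.


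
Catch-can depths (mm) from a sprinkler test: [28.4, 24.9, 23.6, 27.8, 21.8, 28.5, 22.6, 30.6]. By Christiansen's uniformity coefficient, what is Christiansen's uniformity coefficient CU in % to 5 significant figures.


Approach: apply Christiansen's uniformity coefficient, CU = (1 - mean_abs_deviation/mean)*100.
mean = 26.02500 mm
mean |d_i - mean| = 2.800000 mm
CU = (1 - 2.800000/26.02500)*100 = 89.241 %
Therefore Christiansen's uniformity coefficient CU = 89.241 %.


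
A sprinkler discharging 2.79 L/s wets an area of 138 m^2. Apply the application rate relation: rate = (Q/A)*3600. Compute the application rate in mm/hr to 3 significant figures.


rate = (2.79 / 138) * 3600 = 72.8 mm/hr
Therefore the application rate = 72.8 mm/hr.


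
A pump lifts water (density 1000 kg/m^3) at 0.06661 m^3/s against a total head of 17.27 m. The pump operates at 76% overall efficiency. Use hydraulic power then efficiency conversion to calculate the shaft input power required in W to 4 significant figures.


Approach: apply hydraulic power then efficiency conversion, P = rho*g*Q*H; P_in = P/eta.
Step 1 — hydraulic power (P = rho*g*Q*H):
  P = 1000 * 9.81 * 0.06661 * 17.27 = 11285.0 W
Step 2 — input power: P_in = P/eta = 11285.0 / 0.76 = 14850 W
Therefore the shaft input power required = 14850 W.


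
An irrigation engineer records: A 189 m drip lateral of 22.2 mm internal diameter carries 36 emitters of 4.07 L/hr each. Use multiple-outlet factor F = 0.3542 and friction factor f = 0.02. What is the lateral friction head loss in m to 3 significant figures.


Approach: apply Darcy-Weisbach with the multiple-outlet F-factor, Q = n*q/(3600*1000) m^3/s; v = Q/A; hf = F*f*(L/D)*(v^2/(2g)).
Q = 36*4.07/(3600*1000) = 4.0700e-05 m^3/s
A = pi*(22.2e-3/2)^2 = 3.8708e-04 m^2, so v = Q/A = 0.10515 m/s
hf = 0.3542*0.02*(189/0.0222)*(0.10515^2/(2*9.81)) = 0.0340 m
Therefore the lateral friction head loss = 0.0340 m.
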